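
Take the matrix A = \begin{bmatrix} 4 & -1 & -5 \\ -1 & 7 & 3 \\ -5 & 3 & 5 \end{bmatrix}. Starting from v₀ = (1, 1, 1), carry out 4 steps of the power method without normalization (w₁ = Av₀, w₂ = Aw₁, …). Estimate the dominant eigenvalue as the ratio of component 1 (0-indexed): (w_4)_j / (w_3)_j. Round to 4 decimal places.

10.3824

w1 = Av₀ = (4·1 + (-1)·1 + (-5)·1; (-1)·1 + 7·1 + 3·1; (-5)·1 + 3·1 + 5·1) = (-2, 9, 3)
w2 = Aw1 = (4·(-2) + (-1)·9 + (-5)·3; (-1)·(-2) + 7·9 + 3·3; (-5)·(-2) + 3·9 + 5·3) = (-32, 74, 52)
w3 = Aw2 = (-462, 706, 642)
w4 = Aw3 = (-5764, 7330, 7638)
Ratio at component: 7330 / 706 = 10.3824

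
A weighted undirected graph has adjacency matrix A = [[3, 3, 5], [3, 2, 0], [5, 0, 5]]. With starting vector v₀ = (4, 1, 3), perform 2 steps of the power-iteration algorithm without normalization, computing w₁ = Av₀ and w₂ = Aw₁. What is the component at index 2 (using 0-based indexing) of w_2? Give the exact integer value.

325

w1 = Av₀ = (30, 14, 35)
w2 = Aw1 = (307, 118, 325)
The requested component of w2 is 325.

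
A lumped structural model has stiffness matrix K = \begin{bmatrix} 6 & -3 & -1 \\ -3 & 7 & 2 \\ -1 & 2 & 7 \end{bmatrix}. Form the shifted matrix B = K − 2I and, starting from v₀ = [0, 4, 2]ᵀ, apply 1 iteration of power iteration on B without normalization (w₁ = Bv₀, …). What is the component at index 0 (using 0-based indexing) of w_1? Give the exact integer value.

-14

B = K − 2I has rows (4, -3, -1); (-3, 5, 2); (-1, 2, 5)
w1 = Bv₀ = (4·0 + (-3)·4 + (-1)·2; (-3)·0 + 5·4 + 2·2; (-1)·0 + 2·4 + 5·2) = (-14, 24, 18)
Requested component of w1: -14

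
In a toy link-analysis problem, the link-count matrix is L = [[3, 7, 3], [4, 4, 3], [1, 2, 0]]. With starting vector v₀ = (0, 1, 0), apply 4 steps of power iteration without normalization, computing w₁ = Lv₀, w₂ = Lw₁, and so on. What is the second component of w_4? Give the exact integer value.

w1 = Lv₀ = (3·0 + 7·1 + 3·0; 4·0 + 4·1 + 3·0; 1·0 + 2·1 + 0·0) = (7, 4, 2)
w2 = Lw1 = (3·7 + 7·4 + 3·2; 4·7 + 4·4 + 3·2; 1·7 + 2·4 + 0·2) = (55, 50, 15)
w3 = Lw2 = (560, 465, 155)
w4 = Lw3 = (5400, 4565, 1490)
The requested component of w4 is 4565.

4565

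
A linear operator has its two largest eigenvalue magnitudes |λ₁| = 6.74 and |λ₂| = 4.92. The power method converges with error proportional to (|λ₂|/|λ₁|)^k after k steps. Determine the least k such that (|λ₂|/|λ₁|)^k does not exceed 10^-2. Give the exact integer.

15

|λ₂/λ₁| = 4.92/6.74 = 0.72997
Need k ≥ ln(10^-2) / ln(0.72997) = -4.6052 / -0.3148 ≈ 14.631
Smallest integer k satisfying the bound: 15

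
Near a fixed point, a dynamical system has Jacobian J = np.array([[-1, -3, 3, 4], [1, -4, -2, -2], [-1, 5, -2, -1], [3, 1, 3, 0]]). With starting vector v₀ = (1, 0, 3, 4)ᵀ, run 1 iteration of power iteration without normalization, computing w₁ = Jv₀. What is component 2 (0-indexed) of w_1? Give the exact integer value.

-11

w1 = Jv₀ = ((-1)·1 + (-3)·0 + 3·3 + 4·4; 1·1 + (-4)·0 + (-2)·3 + (-2)·4; (-1)·1 + 5·0 + (-2)·3 + (-1)·4; 3·1 + 1·0 + 3·3 + 0·4) = (24, -13, -11, 12)
The requested component of w1 is -11.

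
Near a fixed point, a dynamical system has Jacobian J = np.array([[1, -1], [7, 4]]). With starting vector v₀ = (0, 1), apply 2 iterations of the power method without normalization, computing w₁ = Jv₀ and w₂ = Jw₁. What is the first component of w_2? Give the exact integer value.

-5

w1 = Jv₀ = (1·0 + (-1)·1; 7·0 + 4·1) = (-1, 4)
w2 = Jw1 = (1·(-1) + (-1)·4; 7·(-1) + 4·4) = (-5, 9)
The requested component of w2 is -5.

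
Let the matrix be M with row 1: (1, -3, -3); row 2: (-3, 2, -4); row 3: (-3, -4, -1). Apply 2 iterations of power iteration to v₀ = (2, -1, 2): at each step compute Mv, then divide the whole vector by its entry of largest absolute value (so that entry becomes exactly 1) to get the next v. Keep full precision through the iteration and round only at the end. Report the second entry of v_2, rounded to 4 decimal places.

Mv0 = (-1.00000, -16.00000, -4.00000); divide by -16.00000 → v1 = (0.06250, 1.00000, 0.25000)
Mv1 = (-3.68750, 0.81250, -4.43750); divide by -4.43750 → v2 = (0.83099, -0.18310, 1.00000)
Requested entry of v2: -13/71 = -0.1831

-0.1831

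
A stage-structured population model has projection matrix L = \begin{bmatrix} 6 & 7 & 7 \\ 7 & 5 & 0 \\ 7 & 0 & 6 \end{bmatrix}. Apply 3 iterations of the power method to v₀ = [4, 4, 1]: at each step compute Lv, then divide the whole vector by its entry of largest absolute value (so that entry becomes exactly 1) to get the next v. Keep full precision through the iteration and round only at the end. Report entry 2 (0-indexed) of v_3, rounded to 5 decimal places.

0.70535

Lv0 = (59.000000, 48.000000, 34.000000); divide by 59.000000 → v1 = (1.000000, 0.813559, 0.576271)
Lv1 = (15.728814, 11.067797, 10.457627); divide by 15.728814 → v2 = (1.000000, 0.703664, 0.664871)
Lv2 = (15.579741, 10.518319, 10.989224); divide by 15.579741 → v3 = (1.000000, 0.675128, 0.705353)
Requested entry of v3: 10198/14458 = 0.70535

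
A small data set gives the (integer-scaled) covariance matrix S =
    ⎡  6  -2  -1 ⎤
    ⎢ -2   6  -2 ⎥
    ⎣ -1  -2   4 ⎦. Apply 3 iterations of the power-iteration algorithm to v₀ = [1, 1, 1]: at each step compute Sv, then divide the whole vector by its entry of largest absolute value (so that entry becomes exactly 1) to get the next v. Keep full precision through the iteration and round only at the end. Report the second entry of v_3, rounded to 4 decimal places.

0.0548

Sv0 = (3.00000, 2.00000, 1.00000); divide by 3.00000 → v1 = (1.00000, 0.66667, 0.33333)
Sv1 = (4.33333, 1.33333, -1.00000); divide by 4.33333 → v2 = (1.00000, 0.30769, -0.23077)
Sv2 = (5.61538, 0.30769, -2.53846); divide by 5.61538 → v3 = (1.00000, 0.05479, -0.45205)
Requested entry of v3: 4/73 = 0.0548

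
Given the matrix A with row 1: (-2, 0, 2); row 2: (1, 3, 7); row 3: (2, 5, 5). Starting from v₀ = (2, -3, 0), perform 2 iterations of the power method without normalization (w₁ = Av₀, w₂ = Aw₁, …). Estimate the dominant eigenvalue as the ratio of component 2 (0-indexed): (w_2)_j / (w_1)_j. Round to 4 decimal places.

λ ≈ 8.9091

w1 = Av₀ = ((-2)·2 + 0·(-3) + 2·0; 1·2 + 3·(-3) + 7·0; 2·2 + 5·(-3) + 5·0) = (-4, -7, -11)
w2 = Aw1 = ((-2)·(-4) + 0·(-7) + 2·(-11); 1·(-4) + 3·(-7) + 7·(-11); 2·(-4) + 5·(-7) + 5·(-11)) = (-14, -102, -98)
Ratio at component: -98 / -11 = 8.9091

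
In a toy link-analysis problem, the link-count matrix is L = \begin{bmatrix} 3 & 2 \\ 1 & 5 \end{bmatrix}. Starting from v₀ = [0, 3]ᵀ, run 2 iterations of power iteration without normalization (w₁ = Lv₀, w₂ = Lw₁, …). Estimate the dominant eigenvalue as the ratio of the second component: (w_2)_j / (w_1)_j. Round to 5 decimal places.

w1 = Lv₀ = (3·0 + 2·3; 1·0 + 5·3) = (6, 15)
w2 = Lw1 = (3·6 + 2·15; 1·6 + 5·15) = (48, 81)
Ratio at component: 81 / 15 = 5.40000

5.40000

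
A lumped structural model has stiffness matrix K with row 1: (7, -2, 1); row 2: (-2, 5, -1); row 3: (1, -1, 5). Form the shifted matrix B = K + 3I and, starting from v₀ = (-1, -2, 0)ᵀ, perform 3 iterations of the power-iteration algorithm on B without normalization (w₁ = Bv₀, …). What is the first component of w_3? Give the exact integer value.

-92

B = K + 3I has rows (10, -2, 1); (-2, 8, -1); (1, -1, 8)
w1 = Bv₀ = (10·(-1) + (-2)·(-2) + 1·0; (-2)·(-1) + 8·(-2) + (-1)·0; 1·(-1) + (-1)·(-2) + 8·0) = (-6, -14, 1)
w2 = Bw1 = (10·(-6) + (-2)·(-14) + 1·1; (-2)·(-6) + 8·(-14) + (-1)·1; 1·(-6) + (-1)·(-14) + 8·1) = (-31, -101, 16)
w3 = Bw2 = (-92, -762, 198)
Requested component of w3: -92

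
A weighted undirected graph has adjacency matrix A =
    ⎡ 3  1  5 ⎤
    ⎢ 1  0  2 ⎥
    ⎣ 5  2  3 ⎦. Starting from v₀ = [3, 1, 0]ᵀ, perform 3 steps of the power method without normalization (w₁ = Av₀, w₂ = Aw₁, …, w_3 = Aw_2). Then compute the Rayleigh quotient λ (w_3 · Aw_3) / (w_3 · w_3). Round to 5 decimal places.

w1 = Av₀ = (3·3 + 1·1 + 5·0; 1·3 + 0·1 + 2·0; 5·3 + 2·1 + 3·0) = (10, 3, 17)
w2 = Aw1 = (3·10 + 1·3 + 5·17; 1·10 + 0·3 + 2·17; 5·10 + 2·3 + 3·17) = (118, 44, 107)
w3 = Aw2 = (933, 332, 999)
Aw3 = (8126, 2931, 8326)
w3·Aw3 = 933·8126 + 332·2931 + 999·8326 = 16872324; w3·w3 = 933·933 + 332·332 + 999·999 = 1978714
λ ≈ 16872324/1978714 = 8.52691

8.52691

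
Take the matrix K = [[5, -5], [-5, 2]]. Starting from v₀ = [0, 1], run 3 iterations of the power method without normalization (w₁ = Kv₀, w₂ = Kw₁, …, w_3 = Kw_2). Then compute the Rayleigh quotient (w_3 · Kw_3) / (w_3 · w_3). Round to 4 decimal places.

w1 = Kv₀ = (5·0 + (-5)·1; (-5)·0 + 2·1) = (-5, 2)
w2 = Kw1 = (5·(-5) + (-5)·2; (-5)·(-5) + 2·2) = (-35, 29)
w3 = Kw2 = (-320, 233)
Kw3 = (-2765, 2066)
w3·Kw3 = (-320)·(-2765) + 233·2066 = 1366178; w3·w3 = (-320)·(-320) + 233·233 = 156689
λ ≈ 1366178/156689 = 8.7190

8.7190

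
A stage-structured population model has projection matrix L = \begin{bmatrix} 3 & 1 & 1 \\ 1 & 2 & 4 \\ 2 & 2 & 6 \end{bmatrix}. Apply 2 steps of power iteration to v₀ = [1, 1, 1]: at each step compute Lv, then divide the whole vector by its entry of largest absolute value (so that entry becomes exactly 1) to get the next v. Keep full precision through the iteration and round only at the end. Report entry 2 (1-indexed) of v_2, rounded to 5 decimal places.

Lv0 = (5.000000, 7.000000, 10.000000); divide by 10.000000 → v1 = (0.500000, 0.700000, 1.000000)
Lv1 = (3.200000, 5.900000, 8.400000); divide by 8.400000 → v2 = (0.380952, 0.702381, 1.000000)
Requested entry of v2: 59/84 = 0.70238

0.70238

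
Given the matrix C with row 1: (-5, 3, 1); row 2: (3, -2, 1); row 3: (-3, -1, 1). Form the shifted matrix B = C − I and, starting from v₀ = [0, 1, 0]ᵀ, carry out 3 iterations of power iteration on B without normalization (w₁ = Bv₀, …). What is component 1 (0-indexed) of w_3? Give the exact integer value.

B = C − I has rows (-6, 3, 1); (3, -3, 1); (-3, -1, 0)
w1 = Bv₀ = ((-6)·0 + 3·1 + 1·0; 3·0 + (-3)·1 + 1·0; (-3)·0 + (-1)·1 + 0·0) = (3, -3, -1)
w2 = Bw1 = ((-6)·3 + 3·(-3) + 1·(-1); 3·3 + (-3)·(-3) + 1·(-1); (-3)·3 + (-1)·(-3) + 0·(-1)) = (-28, 17, -6)
w3 = Bw2 = (213, -141, 67)
Requested component of w3: -141

-141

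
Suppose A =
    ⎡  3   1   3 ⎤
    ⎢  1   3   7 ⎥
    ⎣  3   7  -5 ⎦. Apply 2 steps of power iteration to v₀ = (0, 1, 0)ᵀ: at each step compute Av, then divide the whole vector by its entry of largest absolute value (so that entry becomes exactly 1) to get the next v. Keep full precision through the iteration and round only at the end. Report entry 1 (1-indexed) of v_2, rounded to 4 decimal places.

0.4576

Av0 = (1.00000, 3.00000, 7.00000); divide by 7.00000 → v1 = (0.14286, 0.42857, 1.00000)
Av1 = (3.85714, 8.42857, -1.57143); divide by 8.42857 → v2 = (0.45763, 1.00000, -0.18644)
Requested entry of v2: 27/59 = 0.4576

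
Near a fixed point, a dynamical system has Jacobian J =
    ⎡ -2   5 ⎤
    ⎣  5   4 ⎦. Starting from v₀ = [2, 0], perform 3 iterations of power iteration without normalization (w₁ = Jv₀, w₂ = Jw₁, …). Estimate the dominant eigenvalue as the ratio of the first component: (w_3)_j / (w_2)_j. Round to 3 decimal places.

w1 = Jv₀ = ((-2)·2 + 5·0; 5·2 + 4·0) = (-4, 10)
w2 = Jw1 = ((-2)·(-4) + 5·10; 5·(-4) + 4·10) = (58, 20)
w3 = Jw2 = (-16, 370)
Ratio at component: -16 / 58 = -0.276

-0.276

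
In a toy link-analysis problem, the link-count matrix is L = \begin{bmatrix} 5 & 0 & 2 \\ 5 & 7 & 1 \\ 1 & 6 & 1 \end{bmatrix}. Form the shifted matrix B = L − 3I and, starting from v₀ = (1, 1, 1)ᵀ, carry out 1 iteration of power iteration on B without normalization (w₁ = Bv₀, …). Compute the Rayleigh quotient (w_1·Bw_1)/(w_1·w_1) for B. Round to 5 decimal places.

7.03546

B = L − 3I has rows (2, 0, 2); (5, 4, 1); (1, 6, -2)
w1 = Bv₀ = (4, 10, 5)
Bw1 = (18, 65, 54)
w1·Bw1 = 992; w1·w1 = 141; μ ≈ 992/141 = 7.03546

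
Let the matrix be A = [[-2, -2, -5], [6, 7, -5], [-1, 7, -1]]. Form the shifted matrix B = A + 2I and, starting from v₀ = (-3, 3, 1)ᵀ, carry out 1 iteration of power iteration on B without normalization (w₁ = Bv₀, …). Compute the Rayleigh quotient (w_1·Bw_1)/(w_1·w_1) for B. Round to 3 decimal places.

μ ≈ 3.206

B = A + 2I has rows (0, -2, -5); (6, 9, -5); (-1, 7, 1)
w1 = Bv₀ = (0·(-3) + (-2)·3 + (-5)·1; 6·(-3) + 9·3 + (-5)·1; (-1)·(-3) + 7·3 + 1·1) = (-11, 4, 25)
Bw1 = (-133, -155, 64)
w1·Bw1 = 2443; w1·w1 = 762; μ ≈ 2443/762 = 3.206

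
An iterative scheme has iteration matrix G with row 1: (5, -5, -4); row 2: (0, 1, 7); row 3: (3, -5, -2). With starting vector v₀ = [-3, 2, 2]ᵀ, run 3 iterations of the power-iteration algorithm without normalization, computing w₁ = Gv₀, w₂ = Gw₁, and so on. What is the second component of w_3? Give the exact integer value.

w1 = Gv₀ = (5·(-3) + (-5)·2 + (-4)·2; 0·(-3) + 1·2 + 7·2; 3·(-3) + (-5)·2 + (-2)·2) = (-33, 16, -23)
w2 = Gw1 = (5·(-33) + (-5)·16 + (-4)·(-23); 0·(-33) + 1·16 + 7·(-23); 3·(-33) + (-5)·16 + (-2)·(-23)) = (-153, -145, -133)
w3 = Gw2 = (492, -1076, 532)
The requested component of w3 is -1076.

-1076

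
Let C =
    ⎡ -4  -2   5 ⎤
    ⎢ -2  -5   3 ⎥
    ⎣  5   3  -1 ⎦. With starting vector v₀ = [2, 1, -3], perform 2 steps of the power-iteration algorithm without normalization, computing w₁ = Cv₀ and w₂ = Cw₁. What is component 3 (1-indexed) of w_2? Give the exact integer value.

-195

w1 = Cv₀ = ((-4)·2 + (-2)·1 + 5·(-3); (-2)·2 + (-5)·1 + 3·(-3); 5·2 + 3·1 + (-1)·(-3)) = (-25, -18, 16)
w2 = Cw1 = ((-4)·(-25) + (-2)·(-18) + 5·16; (-2)·(-25) + (-5)·(-18) + 3·16; 5·(-25) + 3·(-18) + (-1)·16) = (216, 188, -195)
The requested component of w2 is -195.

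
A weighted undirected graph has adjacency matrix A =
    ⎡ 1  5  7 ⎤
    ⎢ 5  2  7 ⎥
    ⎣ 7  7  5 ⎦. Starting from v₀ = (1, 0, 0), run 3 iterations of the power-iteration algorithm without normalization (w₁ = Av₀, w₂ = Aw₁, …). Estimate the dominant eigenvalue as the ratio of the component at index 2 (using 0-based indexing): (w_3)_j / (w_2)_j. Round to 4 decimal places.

w1 = Av₀ = (1·1 + 5·0 + 7·0; 5·1 + 2·0 + 7·0; 7·1 + 7·0 + 5·0) = (1, 5, 7)
w2 = Aw1 = (1·1 + 5·5 + 7·7; 5·1 + 2·5 + 7·7; 7·1 + 7·5 + 5·7) = (75, 64, 77)
w3 = Aw2 = (934, 1042, 1358)
Ratio at component: 1358 / 77 = 17.6364

λ ≈ 17.6364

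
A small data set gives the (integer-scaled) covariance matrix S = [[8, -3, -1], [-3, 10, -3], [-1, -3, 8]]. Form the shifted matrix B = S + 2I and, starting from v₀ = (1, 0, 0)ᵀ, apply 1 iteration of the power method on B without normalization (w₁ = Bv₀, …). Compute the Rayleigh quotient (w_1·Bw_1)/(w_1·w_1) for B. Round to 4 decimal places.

B = S + 2I has rows (10, -3, -1); (-3, 12, -3); (-1, -3, 10)
w1 = Bv₀ = (10·1 + (-3)·0 + (-1)·0; (-3)·1 + 12·0 + (-3)·0; (-1)·1 + (-3)·0 + 10·0) = (10, -3, -1)
Bw1 = (110, -63, -11)
w1·Bw1 = 1300; w1·w1 = 110; μ ≈ 1300/110 = 11.8182

11.8182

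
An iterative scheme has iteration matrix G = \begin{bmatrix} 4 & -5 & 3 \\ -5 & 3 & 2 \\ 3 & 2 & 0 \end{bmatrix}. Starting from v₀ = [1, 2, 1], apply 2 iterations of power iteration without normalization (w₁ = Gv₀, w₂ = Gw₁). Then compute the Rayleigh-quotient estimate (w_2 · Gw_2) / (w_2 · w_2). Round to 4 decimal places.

4.3036

w1 = Gv₀ = (4·1 + (-5)·2 + 3·1; (-5)·1 + 3·2 + 2·1; 3·1 + 2·2 + 0·1) = (-3, 3, 7)
w2 = Gw1 = (4·(-3) + (-5)·3 + 3·7; (-5)·(-3) + 3·3 + 2·7; 3·(-3) + 2·3 + 0·7) = (-6, 38, -3)
Gw2 = (-223, 138, 58)
w2·Gw2 = (-6)·(-223) + 38·138 + (-3)·58 = 6408; w2·w2 = (-6)·(-6) + 38·38 + (-3)·(-3) = 1489
λ ≈ 6408/1489 = 4.3036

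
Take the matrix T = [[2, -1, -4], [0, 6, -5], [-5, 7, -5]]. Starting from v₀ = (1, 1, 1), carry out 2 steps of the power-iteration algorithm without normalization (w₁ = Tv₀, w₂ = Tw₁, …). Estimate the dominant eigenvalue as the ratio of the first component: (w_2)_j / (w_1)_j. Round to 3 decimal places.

λ ≈ -1.667

w1 = Tv₀ = (2·1 + (-1)·1 + (-4)·1; 0·1 + 6·1 + (-5)·1; (-5)·1 + 7·1 + (-5)·1) = (-3, 1, -3)
w2 = Tw1 = (2·(-3) + (-1)·1 + (-4)·(-3); 0·(-3) + 6·1 + (-5)·(-3); (-5)·(-3) + 7·1 + (-5)·(-3)) = (5, 21, 37)
Ratio at component: 5 / -3 = -1.667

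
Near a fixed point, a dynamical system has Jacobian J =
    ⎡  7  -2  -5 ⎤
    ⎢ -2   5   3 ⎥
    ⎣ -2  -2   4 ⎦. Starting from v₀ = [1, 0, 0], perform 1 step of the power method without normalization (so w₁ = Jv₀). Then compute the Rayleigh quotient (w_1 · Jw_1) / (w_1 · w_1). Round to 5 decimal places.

w1 = Jv₀ = (7·1 + (-2)·0 + (-5)·0; (-2)·1 + 5·0 + 3·0; (-2)·1 + (-2)·0 + 4·0) = (7, -2, -2)
Jw1 = (63, -30, -18)
w1·Jw1 = 7·63 + (-2)·(-30) + (-2)·(-18) = 537; w1·w1 = 7·7 + (-2)·(-2) + (-2)·(-2) = 57
λ ≈ 537/57 = 9.42105

λ ≈ 9.42105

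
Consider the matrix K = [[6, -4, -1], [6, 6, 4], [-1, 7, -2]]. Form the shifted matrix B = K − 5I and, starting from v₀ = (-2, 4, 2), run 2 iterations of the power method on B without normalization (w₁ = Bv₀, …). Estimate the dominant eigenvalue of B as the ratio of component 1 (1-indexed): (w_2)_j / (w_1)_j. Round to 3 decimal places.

B = K − 5I has rows (1, -4, -1); (6, 1, 4); (-1, 7, -7)
w1 = Bv₀ = (1·(-2) + (-4)·4 + (-1)·2; 6·(-2) + 1·4 + 4·2; (-1)·(-2) + 7·4 + (-7)·2) = (-20, 0, 16)
w2 = Bw1 = (1·(-20) + (-4)·0 + (-1)·16; 6·(-20) + 1·0 + 4·16; (-1)·(-20) + 7·0 + (-7)·16) = (-36, -56, -92)
Ratio: -36/-20 = 1.800

μ ≈ 1.800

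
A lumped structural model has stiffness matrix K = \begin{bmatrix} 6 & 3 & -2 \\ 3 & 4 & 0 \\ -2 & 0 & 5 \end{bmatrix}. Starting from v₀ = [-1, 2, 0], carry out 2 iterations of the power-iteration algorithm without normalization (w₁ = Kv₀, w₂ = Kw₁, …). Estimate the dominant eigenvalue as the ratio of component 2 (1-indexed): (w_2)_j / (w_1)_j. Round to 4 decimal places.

4.0000

w1 = Kv₀ = (6·(-1) + 3·2 + (-2)·0; 3·(-1) + 4·2 + 0·0; (-2)·(-1) + 0·2 + 5·0) = (0, 5, 2)
w2 = Kw1 = (6·0 + 3·5 + (-2)·2; 3·0 + 4·5 + 0·2; (-2)·0 + 0·5 + 5·2) = (11, 20, 10)
Ratio at component: 20 / 5 = 4.0000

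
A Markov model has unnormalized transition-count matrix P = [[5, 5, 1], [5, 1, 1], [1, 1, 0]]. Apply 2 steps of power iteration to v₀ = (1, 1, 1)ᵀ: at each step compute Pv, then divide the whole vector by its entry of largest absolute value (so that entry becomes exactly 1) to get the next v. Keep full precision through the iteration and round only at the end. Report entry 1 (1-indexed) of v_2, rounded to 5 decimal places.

1.00000

Pv0 = (11.000000, 7.000000, 2.000000); divide by 11.000000 → v1 = (1.000000, 0.636364, 0.181818)
Pv1 = (8.363636, 5.818182, 1.636364); divide by 8.363636 → v2 = (1.000000, 0.695652, 0.195652)
Requested entry of v2: 92/92 = 1.00000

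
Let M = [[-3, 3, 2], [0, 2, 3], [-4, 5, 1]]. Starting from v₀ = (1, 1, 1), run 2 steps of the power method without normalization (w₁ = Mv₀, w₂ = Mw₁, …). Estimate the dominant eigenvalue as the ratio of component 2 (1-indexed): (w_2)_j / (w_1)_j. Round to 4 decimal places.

w1 = Mv₀ = ((-3)·1 + 3·1 + 2·1; 0·1 + 2·1 + 3·1; (-4)·1 + 5·1 + 1·1) = (2, 5, 2)
w2 = Mw1 = ((-3)·2 + 3·5 + 2·2; 0·2 + 2·5 + 3·2; (-4)·2 + 5·5 + 1·2) = (13, 16, 19)
Ratio at component: 16 / 5 = 3.2000

λ ≈ 3.2000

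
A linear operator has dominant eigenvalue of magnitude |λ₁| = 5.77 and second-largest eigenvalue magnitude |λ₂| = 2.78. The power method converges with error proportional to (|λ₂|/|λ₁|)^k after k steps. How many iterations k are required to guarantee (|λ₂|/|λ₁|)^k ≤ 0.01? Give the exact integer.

7

|λ₂/λ₁| = 2.78/5.77 = 0.48180
Need k ≥ ln(0.01) / ln(0.48180) = -4.6052 / -0.7302 ≈ 6.307
Smallest integer k satisfying the bound: 7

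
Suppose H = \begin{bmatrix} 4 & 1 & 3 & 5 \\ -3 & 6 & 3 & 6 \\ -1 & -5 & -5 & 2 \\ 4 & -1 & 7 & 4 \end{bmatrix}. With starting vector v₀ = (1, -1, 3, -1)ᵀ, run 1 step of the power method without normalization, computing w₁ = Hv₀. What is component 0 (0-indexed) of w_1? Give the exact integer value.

w1 = Hv₀ = (7, -6, -13, 22)
The requested component of w1 is 7.

7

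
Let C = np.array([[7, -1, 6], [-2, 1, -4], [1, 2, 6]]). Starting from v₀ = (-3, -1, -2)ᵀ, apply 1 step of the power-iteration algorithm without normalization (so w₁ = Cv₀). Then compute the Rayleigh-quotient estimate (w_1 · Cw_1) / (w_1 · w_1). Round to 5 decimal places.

w1 = Cv₀ = (-32, 13, -17)
Cw1 = (-339, 145, -108)
w1·Cw1 = (-32)·(-339) + 13·145 + (-17)·(-108) = 14569; w1·w1 = (-32)·(-32) + 13·13 + (-17)·(-17) = 1482
λ ≈ 14569/1482 = 9.83063

λ ≈ 9.83063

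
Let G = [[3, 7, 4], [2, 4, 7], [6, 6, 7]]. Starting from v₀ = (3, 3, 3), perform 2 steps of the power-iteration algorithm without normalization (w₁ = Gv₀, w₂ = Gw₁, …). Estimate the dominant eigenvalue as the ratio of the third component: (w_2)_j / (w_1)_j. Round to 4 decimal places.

w1 = Gv₀ = (3·3 + 7·3 + 4·3; 2·3 + 4·3 + 7·3; 6·3 + 6·3 + 7·3) = (42, 39, 57)
w2 = Gw1 = (3·42 + 7·39 + 4·57; 2·42 + 4·39 + 7·57; 6·42 + 6·39 + 7·57) = (627, 639, 885)
Ratio at component: 885 / 57 = 15.5263

λ ≈ 15.5263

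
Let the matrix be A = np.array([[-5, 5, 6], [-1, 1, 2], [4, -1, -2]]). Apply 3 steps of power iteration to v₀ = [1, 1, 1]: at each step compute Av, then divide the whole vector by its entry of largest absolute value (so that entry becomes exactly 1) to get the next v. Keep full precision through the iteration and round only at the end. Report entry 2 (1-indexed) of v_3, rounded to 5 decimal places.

Av0 = (6.000000, 2.000000, 1.000000); divide by 6.000000 → v1 = (1.000000, 0.333333, 0.166667)
Av1 = (-2.333333, -0.333333, 3.333333); divide by 3.333333 → v2 = (-0.700000, -0.100000, 1.000000)
Av2 = (9.000000, 2.600000, -4.700000); divide by 9.000000 → v3 = (1.000000, 0.288889, -0.522222)
Requested entry of v3: 52/180 = 0.28889

0.28889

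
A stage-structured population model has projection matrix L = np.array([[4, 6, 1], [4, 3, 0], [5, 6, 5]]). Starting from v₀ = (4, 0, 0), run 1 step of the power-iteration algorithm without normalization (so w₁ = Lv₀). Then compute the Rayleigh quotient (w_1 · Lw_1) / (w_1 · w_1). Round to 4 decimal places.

11.1754

w1 = Lv₀ = (4·4 + 6·0 + 1·0; 4·4 + 3·0 + 0·0; 5·4 + 6·0 + 5·0) = (16, 16, 20)
Lw1 = (180, 112, 276)
w1·Lw1 = 16·180 + 16·112 + 20·276 = 10192; w1·w1 = 16·16 + 16·16 + 20·20 = 912
λ ≈ 10192/912 = 11.1754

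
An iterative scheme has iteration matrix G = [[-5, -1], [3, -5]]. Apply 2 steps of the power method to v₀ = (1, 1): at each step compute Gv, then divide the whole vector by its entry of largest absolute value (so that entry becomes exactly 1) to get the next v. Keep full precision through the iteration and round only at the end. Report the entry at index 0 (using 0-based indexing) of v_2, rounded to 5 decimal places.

1.00000

Gv0 = (-6.000000, -2.000000); divide by -6.000000 → v1 = (1.000000, 0.333333)
Gv1 = (-5.333333, 1.333333); divide by -5.333333 → v2 = (1.000000, -0.250000)
Requested entry of v2: 32/32 = 1.00000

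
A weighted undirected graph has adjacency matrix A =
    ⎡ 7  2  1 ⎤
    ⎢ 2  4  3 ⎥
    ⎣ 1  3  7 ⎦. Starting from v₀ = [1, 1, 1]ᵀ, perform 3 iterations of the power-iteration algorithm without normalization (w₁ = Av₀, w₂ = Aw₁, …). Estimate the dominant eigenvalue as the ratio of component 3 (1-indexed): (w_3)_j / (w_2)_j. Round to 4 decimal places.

10.2105

w1 = Av₀ = (10, 9, 11)
w2 = Aw1 = (99, 89, 114)
w3 = Aw2 = (985, 896, 1164)
Ratio at component: 1164 / 114 = 10.2105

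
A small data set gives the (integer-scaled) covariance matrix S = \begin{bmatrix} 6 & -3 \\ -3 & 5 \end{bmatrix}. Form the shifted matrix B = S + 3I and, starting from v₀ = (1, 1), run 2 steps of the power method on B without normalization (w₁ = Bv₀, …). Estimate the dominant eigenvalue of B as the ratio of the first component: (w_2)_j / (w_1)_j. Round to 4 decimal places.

B = S + 3I has rows (9, -3); (-3, 8)
w1 = Bv₀ = (9·1 + (-3)·1; (-3)·1 + 8·1) = (6, 5)
w2 = Bw1 = (9·6 + (-3)·5; (-3)·6 + 8·5) = (39, 22)
Ratio: 39/6 = 6.5000

6.5000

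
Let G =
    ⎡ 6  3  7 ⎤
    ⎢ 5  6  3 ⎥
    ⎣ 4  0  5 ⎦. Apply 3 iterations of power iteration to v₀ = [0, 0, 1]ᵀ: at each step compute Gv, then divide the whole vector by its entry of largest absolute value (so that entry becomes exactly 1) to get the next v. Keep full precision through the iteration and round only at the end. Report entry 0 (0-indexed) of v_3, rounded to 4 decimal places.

1.0000

Gv0 = (7.00000, 3.00000, 5.00000); divide by 7.00000 → v1 = (1.00000, 0.42857, 0.71429)
Gv1 = (12.28571, 9.71429, 7.57143); divide by 12.28571 → v2 = (1.00000, 0.79070, 0.61628)
Gv2 = (12.68605, 11.59302, 7.08140); divide by 12.68605 → v3 = (1.00000, 0.91384, 0.55820)
Requested entry of v3: 1091/1091 = 1.0000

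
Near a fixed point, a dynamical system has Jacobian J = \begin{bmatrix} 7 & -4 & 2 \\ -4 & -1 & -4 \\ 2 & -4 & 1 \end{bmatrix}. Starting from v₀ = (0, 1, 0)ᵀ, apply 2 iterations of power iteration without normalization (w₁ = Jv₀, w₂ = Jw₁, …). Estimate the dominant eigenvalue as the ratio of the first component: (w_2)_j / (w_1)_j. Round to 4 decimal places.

λ ≈ 8.0000

w1 = Jv₀ = (7·0 + (-4)·1 + 2·0; (-4)·0 + (-1)·1 + (-4)·0; 2·0 + (-4)·1 + 1·0) = (-4, -1, -4)
w2 = Jw1 = (7·(-4) + (-4)·(-1) + 2·(-4); (-4)·(-4) + (-1)·(-1) + (-4)·(-4); 2·(-4) + (-4)·(-1) + 1·(-4)) = (-32, 33, -8)
Ratio at component: -32 / -4 = 8.0000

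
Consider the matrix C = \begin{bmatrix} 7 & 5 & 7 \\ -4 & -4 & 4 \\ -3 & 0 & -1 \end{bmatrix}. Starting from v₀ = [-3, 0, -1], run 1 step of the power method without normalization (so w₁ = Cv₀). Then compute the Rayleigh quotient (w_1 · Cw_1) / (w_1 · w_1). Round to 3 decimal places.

λ ≈ 4.333

w1 = Cv₀ = (7·(-3) + 5·0 + 7·(-1); (-4)·(-3) + (-4)·0 + 4·(-1); (-3)·(-3) + 0·0 + (-1)·(-1)) = (-28, 8, 10)
Cw1 = (-86, 120, 74)
w1·Cw1 = (-28)·(-86) + 8·120 + 10·74 = 4108; w1·w1 = (-28)·(-28) + 8·8 + 10·10 = 948
λ ≈ 4108/948 = 4.333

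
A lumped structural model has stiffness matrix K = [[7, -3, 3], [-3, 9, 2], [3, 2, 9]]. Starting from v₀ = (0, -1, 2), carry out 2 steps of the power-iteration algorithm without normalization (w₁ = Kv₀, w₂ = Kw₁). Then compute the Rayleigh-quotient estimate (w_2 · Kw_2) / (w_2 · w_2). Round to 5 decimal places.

11.17628

w1 = Kv₀ = (7·0 + (-3)·(-1) + 3·2; (-3)·0 + 9·(-1) + 2·2; 3·0 + 2·(-1) + 9·2) = (9, -5, 16)
w2 = Kw1 = (7·9 + (-3)·(-5) + 3·16; (-3)·9 + 9·(-5) + 2·16; 3·9 + 2·(-5) + 9·16) = (126, -40, 161)
Kw2 = (1485, -416, 1747)
w2·Kw2 = 126·1485 + (-40)·(-416) + 161·1747 = 485017; w2·w2 = 126·126 + (-40)·(-40) + 161·161 = 43397
λ ≈ 485017/43397 = 11.17628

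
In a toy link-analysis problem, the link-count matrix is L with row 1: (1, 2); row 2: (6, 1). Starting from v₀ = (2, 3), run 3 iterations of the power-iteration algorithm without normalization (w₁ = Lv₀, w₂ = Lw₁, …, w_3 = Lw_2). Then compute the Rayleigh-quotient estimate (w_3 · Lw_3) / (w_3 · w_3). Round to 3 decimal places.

w1 = Lv₀ = (8, 15)
w2 = Lw1 = (38, 63)
w3 = Lw2 = (164, 291)
Lw3 = (746, 1275)
w3·Lw3 = 164·746 + 291·1275 = 493369; w3·w3 = 164·164 + 291·291 = 111577
λ ≈ 493369/111577 = 4.422

4.422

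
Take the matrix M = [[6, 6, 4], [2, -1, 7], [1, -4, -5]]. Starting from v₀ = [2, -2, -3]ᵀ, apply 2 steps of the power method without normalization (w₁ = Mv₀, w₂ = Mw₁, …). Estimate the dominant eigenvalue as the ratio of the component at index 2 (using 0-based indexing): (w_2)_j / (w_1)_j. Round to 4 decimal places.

λ ≈ -3.0800

w1 = Mv₀ = (-12, -15, 25)
w2 = Mw1 = (-62, 166, -77)
Ratio at component: -77 / 25 = -3.0800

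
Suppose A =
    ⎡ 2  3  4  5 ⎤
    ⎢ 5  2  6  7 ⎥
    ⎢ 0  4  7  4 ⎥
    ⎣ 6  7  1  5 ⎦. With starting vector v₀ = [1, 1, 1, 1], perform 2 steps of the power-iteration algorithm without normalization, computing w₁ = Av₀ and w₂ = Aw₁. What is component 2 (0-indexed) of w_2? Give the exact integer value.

w1 = Av₀ = (2·1 + 3·1 + 4·1 + 5·1; 5·1 + 2·1 + 6·1 + 7·1; 0·1 + 4·1 + 7·1 + 4·1; 6·1 + 7·1 + 1·1 + 5·1) = (14, 20, 15, 19)
w2 = Aw1 = (2·14 + 3·20 + 4·15 + 5·19; 5·14 + 2·20 + 6·15 + 7·19; 0·14 + 4·20 + 7·15 + 4·19; 6·14 + 7·20 + 1·15 + 5·19) = (243, 333, 261, 334)
The requested component of w2 is 261.

261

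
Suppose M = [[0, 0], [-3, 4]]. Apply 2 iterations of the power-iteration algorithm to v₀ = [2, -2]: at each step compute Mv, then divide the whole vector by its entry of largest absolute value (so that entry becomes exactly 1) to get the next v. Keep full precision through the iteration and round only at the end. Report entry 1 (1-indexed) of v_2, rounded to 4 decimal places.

Mv0 = (0.00000, -14.00000); divide by -14.00000 → v1 = (0.00000, 1.00000)
Mv1 = (0.00000, 4.00000); divide by 4.00000 → v2 = (0.00000, 1.00000)
Requested entry of v2: 0/-56 = 0.0000

0.0000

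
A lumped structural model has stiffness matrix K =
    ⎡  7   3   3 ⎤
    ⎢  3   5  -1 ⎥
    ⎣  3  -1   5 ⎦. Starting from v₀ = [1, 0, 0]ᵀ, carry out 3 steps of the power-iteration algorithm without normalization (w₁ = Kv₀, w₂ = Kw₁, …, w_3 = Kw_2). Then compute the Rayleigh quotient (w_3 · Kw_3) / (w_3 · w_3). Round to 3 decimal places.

10.000

w1 = Kv₀ = (7·1 + 3·0 + 3·0; 3·1 + 5·0 + (-1)·0; 3·1 + (-1)·0 + 5·0) = (7, 3, 3)
w2 = Kw1 = (7·7 + 3·3 + 3·3; 3·7 + 5·3 + (-1)·3; 3·7 + (-1)·3 + 5·3) = (67, 33, 33)
w3 = Kw2 = (667, 333, 333)
Kw3 = (6667, 3333, 3333)
w3·Kw3 = 667·6667 + 333·3333 + 333·3333 = 6666667; w3·w3 = 667·667 + 333·333 + 333·333 = 666667
λ ≈ 6666667/666667 = 10.000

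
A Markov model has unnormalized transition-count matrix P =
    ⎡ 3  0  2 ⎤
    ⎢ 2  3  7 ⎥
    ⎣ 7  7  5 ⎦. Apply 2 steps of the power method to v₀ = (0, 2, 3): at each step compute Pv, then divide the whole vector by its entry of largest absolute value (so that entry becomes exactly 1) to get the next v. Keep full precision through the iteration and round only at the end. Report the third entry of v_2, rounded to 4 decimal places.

1.0000

Pv0 = (6.00000, 27.00000, 29.00000); divide by 29.00000 → v1 = (0.20690, 0.93103, 1.00000)
Pv1 = (2.62069, 10.20690, 12.96552); divide by 12.96552 → v2 = (0.20213, 0.78723, 1.00000)
Requested entry of v2: 376/376 = 1.0000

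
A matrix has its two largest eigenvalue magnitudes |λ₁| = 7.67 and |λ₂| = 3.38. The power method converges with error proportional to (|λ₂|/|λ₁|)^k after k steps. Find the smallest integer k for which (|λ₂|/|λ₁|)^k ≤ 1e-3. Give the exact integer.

9

|λ₂/λ₁| = 3.38/7.67 = 0.44068
Need k ≥ ln(1e-3) / ln(0.44068) = -6.9078 / -0.8194 ≈ 8.430
Smallest integer k satisfying the bound: 9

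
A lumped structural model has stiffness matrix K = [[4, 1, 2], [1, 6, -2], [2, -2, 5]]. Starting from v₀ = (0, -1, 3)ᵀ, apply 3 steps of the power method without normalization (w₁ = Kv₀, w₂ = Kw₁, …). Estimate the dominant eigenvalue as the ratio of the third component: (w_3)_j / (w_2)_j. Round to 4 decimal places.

w1 = Kv₀ = (4·0 + 1·(-1) + 2·3; 1·0 + 6·(-1) + (-2)·3; 2·0 + (-2)·(-1) + 5·3) = (5, -12, 17)
w2 = Kw1 = (4·5 + 1·(-12) + 2·17; 1·5 + 6·(-12) + (-2)·17; 2·5 + (-2)·(-12) + 5·17) = (42, -101, 119)
w3 = Kw2 = (305, -802, 881)
Ratio at component: 881 / 119 = 7.4034

7.4034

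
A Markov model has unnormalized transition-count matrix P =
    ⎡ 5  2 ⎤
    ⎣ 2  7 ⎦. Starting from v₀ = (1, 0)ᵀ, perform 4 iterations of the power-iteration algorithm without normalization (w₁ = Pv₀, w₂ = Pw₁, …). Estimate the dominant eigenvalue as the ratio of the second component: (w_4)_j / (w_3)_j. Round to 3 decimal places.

8.708

w1 = Pv₀ = (5, 2)
w2 = Pw1 = (29, 24)
w3 = Pw2 = (193, 226)
w4 = Pw3 = (1417, 1968)
Ratio at component: 1968 / 226 = 8.708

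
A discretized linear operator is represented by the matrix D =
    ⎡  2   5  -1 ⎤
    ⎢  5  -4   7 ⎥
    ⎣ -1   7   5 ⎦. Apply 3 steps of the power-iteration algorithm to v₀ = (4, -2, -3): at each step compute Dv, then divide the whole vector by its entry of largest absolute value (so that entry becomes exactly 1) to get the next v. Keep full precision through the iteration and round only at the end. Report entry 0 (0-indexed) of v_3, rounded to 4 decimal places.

Dv0 = (1.00000, 7.00000, -33.00000); divide by -33.00000 → v1 = (-0.03030, -0.21212, 1.00000)
Dv1 = (-2.12121, 7.69697, 3.54545); divide by 7.69697 → v2 = (-0.27559, 1.00000, 0.46063)
Dv2 = (3.98819, -2.15354, 9.57874); divide by 9.57874 → v3 = (0.41636, -0.22483, 1.00000)
Requested entry of v3: -1013/-2433 = 0.4164

0.4164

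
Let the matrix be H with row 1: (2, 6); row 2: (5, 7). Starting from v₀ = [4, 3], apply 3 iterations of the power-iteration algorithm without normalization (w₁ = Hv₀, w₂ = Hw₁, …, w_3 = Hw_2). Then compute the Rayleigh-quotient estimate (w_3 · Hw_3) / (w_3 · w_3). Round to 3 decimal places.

w1 = Hv₀ = (2·4 + 6·3; 5·4 + 7·3) = (26, 41)
w2 = Hw1 = (2·26 + 6·41; 5·26 + 7·41) = (298, 417)
w3 = Hw2 = (3098, 4409)
Hw3 = (32650, 46353)
w3·Hw3 = 3098·32650 + 4409·46353 = 305520077; w3·w3 = 3098·3098 + 4409·4409 = 29036885
λ ≈ 305520077/29036885 = 10.522

10.522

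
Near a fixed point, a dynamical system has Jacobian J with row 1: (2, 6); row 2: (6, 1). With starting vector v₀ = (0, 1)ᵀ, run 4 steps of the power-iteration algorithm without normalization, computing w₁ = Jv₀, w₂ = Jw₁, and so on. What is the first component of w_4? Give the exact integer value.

w1 = Jv₀ = (2·0 + 6·1; 6·0 + 1·1) = (6, 1)
w2 = Jw1 = (2·6 + 6·1; 6·6 + 1·1) = (18, 37)
w3 = Jw2 = (258, 145)
w4 = Jw3 = (1386, 1693)
The requested component of w4 is 1386.

1386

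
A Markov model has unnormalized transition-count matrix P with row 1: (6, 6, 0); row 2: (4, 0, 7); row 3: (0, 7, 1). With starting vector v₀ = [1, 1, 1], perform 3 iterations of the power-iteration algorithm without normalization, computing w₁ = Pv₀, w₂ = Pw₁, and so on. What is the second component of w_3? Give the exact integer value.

w1 = Pv₀ = (6·1 + 6·1 + 0·1; 4·1 + 0·1 + 7·1; 0·1 + 7·1 + 1·1) = (12, 11, 8)
w2 = Pw1 = (6·12 + 6·11 + 0·8; 4·12 + 0·11 + 7·8; 0·12 + 7·11 + 1·8) = (138, 104, 85)
w3 = Pw2 = (1452, 1147, 813)
The requested component of w3 is 1147.

1147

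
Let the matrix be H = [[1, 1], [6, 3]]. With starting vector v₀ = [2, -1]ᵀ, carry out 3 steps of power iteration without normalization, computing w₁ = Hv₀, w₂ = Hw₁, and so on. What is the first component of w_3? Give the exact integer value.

w1 = Hv₀ = (1·2 + 1·(-1); 6·2 + 3·(-1)) = (1, 9)
w2 = Hw1 = (1·1 + 1·9; 6·1 + 3·9) = (10, 33)
w3 = Hw2 = (43, 159)
The requested component of w3 is 43.

43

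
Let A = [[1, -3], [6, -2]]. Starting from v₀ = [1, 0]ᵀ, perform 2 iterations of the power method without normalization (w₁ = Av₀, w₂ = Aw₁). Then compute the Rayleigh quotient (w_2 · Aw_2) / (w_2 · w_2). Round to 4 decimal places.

w1 = Av₀ = (1·1 + (-3)·0; 6·1 + (-2)·0) = (1, 6)
w2 = Aw1 = (1·1 + (-3)·6; 6·1 + (-2)·6) = (-17, -6)
Aw2 = (1, -90)
w2·Aw2 = (-17)·1 + (-6)·(-90) = 523; w2·w2 = (-17)·(-17) + (-6)·(-6) = 325
λ ≈ 523/325 = 1.6092

1.6092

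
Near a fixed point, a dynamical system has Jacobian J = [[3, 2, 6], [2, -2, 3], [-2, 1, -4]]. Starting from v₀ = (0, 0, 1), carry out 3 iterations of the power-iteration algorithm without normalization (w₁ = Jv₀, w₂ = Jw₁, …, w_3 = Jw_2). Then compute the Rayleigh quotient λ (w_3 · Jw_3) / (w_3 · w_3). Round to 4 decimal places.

w1 = Jv₀ = (6, 3, -4)
w2 = Jw1 = (0, -6, 7)
w3 = Jw2 = (30, 33, -34)
Jw3 = (-48, -108, 109)
w3·Jw3 = 30·(-48) + 33·(-108) + (-34)·109 = -8710; w3·w3 = 30·30 + 33·33 + (-34)·(-34) = 3145
λ ≈ -8710/3145 = -2.7695

λ ≈ -2.7695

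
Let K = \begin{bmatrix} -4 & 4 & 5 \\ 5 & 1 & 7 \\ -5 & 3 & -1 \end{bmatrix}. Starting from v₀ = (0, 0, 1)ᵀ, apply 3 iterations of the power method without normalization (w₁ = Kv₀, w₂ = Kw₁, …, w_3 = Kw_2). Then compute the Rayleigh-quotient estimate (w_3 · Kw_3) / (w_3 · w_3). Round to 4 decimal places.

-0.0488

w1 = Kv₀ = ((-4)·0 + 4·0 + 5·1; 5·0 + 1·0 + 7·1; (-5)·0 + 3·0 + (-1)·1) = (5, 7, -1)
w2 = Kw1 = ((-4)·5 + 4·7 + 5·(-1); 5·5 + 1·7 + 7·(-1); (-5)·5 + 3·7 + (-1)·(-1)) = (3, 25, -3)
w3 = Kw2 = (73, 19, 63)
Kw3 = (99, 825, -371)
w3·Kw3 = 73·99 + 19·825 + 63·(-371) = -471; w3·w3 = 73·73 + 19·19 + 63·63 = 9659
λ ≈ -471/9659 = -0.0488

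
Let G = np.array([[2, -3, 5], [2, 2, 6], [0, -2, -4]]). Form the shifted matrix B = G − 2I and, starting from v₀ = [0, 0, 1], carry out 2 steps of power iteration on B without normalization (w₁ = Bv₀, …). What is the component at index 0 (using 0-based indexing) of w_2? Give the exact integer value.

B = G − 2I has rows (0, -3, 5); (2, 0, 6); (0, -2, -6)
w1 = Bv₀ = (0·0 + (-3)·0 + 5·1; 2·0 + 0·0 + 6·1; 0·0 + (-2)·0 + (-6)·1) = (5, 6, -6)
w2 = Bw1 = (0·5 + (-3)·6 + 5·(-6); 2·5 + 0·6 + 6·(-6); 0·5 + (-2)·6 + (-6)·(-6)) = (-48, -26, 24)
Requested component of w2: -48

-48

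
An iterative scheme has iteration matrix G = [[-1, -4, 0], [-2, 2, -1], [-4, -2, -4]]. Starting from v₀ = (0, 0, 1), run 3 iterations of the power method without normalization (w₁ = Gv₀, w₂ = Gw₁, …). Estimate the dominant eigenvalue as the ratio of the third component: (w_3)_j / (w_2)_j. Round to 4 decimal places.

λ ≈ -5.1111

w1 = Gv₀ = (0, -1, -4)
w2 = Gw1 = (4, 2, 18)
w3 = Gw2 = (-12, -22, -92)
Ratio at component: -92 / 18 = -5.1111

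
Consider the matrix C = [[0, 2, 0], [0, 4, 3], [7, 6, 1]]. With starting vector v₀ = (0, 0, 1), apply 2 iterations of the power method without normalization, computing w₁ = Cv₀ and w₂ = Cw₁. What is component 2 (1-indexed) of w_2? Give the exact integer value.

w1 = Cv₀ = (0·0 + 2·0 + 0·1; 0·0 + 4·0 + 3·1; 7·0 + 6·0 + 1·1) = (0, 3, 1)
w2 = Cw1 = (0·0 + 2·3 + 0·1; 0·0 + 4·3 + 3·1; 7·0 + 6·3 + 1·1) = (6, 15, 19)
The requested component of w2 is 15.

15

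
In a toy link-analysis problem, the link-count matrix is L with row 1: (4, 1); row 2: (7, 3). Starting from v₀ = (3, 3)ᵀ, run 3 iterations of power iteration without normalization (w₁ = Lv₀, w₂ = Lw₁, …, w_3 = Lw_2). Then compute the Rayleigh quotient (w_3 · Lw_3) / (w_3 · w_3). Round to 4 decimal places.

6.1961

w1 = Lv₀ = (4·3 + 1·3; 7·3 + 3·3) = (15, 30)
w2 = Lw1 = (4·15 + 1·30; 7·15 + 3·30) = (90, 195)
w3 = Lw2 = (555, 1215)
Lw3 = (3435, 7530)
w3·Lw3 = 555·3435 + 1215·7530 = 11055375; w3·w3 = 555·555 + 1215·1215 = 1784250
λ ≈ 11055375/1784250 = 6.1961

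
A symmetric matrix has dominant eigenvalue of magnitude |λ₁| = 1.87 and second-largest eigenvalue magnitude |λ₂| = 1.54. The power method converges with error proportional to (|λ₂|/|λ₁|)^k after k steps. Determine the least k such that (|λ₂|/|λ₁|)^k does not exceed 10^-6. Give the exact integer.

|λ₂/λ₁| = 1.54/1.87 = 0.82353
Need k ≥ ln(10^-6) / ln(0.82353) = -13.8155 / -0.1942 ≈ 71.157
Smallest integer k satisfying the bound: 72

72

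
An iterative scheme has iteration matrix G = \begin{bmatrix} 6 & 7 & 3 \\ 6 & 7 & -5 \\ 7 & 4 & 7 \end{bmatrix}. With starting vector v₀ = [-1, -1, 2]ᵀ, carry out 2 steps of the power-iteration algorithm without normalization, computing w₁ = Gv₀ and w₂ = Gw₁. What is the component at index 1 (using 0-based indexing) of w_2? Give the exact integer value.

-218

w1 = Gv₀ = (6·(-1) + 7·(-1) + 3·2; 6·(-1) + 7·(-1) + (-5)·2; 7·(-1) + 4·(-1) + 7·2) = (-7, -23, 3)
w2 = Gw1 = (6·(-7) + 7·(-23) + 3·3; 6·(-7) + 7·(-23) + (-5)·3; 7·(-7) + 4·(-23) + 7·3) = (-194, -218, -120)
The requested component of w2 is -218.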